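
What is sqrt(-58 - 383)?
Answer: 21*I ≈ 21.0*I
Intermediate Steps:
sqrt(-58 - 383) = sqrt(-441) = 21*I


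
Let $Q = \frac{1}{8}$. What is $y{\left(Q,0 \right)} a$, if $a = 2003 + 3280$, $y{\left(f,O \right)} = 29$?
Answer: $153207$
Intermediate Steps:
$Q = \frac{1}{8} \approx 0.125$
$a = 5283$
$y{\left(Q,0 \right)} a = 29 \cdot 5283 = 153207$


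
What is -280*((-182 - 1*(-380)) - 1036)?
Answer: 234640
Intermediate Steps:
-280*((-182 - 1*(-380)) - 1036) = -280*((-182 + 380) - 1036) = -280*(198 - 1036) = -280*(-838) = 234640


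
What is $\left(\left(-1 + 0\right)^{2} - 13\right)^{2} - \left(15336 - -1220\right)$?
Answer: $-16412$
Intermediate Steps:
$\left(\left(-1 + 0\right)^{2} - 13\right)^{2} - \left(15336 - -1220\right) = \left(\left(-1\right)^{2} - 13\right)^{2} - \left(15336 + 1220\right) = \left(1 - 13\right)^{2} - 16556 = \left(-12\right)^{2} - 16556 = 144 - 16556 = -16412$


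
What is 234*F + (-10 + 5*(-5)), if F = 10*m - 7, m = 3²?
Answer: 19387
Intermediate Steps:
m = 9
F = 83 (F = 10*9 - 7 = 90 - 7 = 83)
234*F + (-10 + 5*(-5)) = 234*83 + (-10 + 5*(-5)) = 19422 + (-10 - 25) = 19422 - 35 = 19387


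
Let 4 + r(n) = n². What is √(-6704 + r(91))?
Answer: 11*√13 ≈ 39.661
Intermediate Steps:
r(n) = -4 + n²
√(-6704 + r(91)) = √(-6704 + (-4 + 91²)) = √(-6704 + (-4 + 8281)) = √(-6704 + 8277) = √1573 = 11*√13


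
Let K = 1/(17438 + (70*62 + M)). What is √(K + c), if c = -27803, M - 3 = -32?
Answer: 3*I*√1461260807006/21749 ≈ 166.74*I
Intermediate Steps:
M = -29 (M = 3 - 32 = -29)
K = 1/21749 (K = 1/(17438 + (70*62 - 29)) = 1/(17438 + (4340 - 29)) = 1/(17438 + 4311) = 1/21749 ≈ 4.5979e-5)
√(K + c) = √(1/21749 - 27803) = √(-604687446/21749) = 3*I*√1461260807006/21749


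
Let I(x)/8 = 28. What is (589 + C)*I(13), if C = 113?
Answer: 157248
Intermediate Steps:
I(x) = 224 (I(x) = 8*28 = 224)
(589 + C)*I(13) = (589 + 113)*224 = 702*224 = 157248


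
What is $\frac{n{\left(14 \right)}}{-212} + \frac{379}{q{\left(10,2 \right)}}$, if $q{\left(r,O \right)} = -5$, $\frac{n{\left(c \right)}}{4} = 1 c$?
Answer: $- \frac{20157}{265} \approx -76.064$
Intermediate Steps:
$n{\left(c \right)} = 4 c$ ($n{\left(c \right)} = 4 \cdot 1 c = 4 c$)
$\frac{n{\left(14 \right)}}{-212} + \frac{379}{q{\left(10,2 \right)}} = \frac{4 \cdot 14}{-212} + \frac{379}{-5} = 56 \left(- \frac{1}{212}\right) + 379 \left(- \frac{1}{5}\right) = - \frac{14}{53} - \frac{379}{5} = - \frac{20157}{265}$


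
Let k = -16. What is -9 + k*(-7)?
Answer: 103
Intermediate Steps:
-9 + k*(-7) = -9 - 16*(-7) = -9 + 112 = 103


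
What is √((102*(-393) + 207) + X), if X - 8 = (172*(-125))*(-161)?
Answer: 3*√380181 ≈ 1849.8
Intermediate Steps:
X = 3461508 (X = 8 + (172*(-125))*(-161) = 8 - 21500*(-161) = 8 + 3461500 = 3461508)
√((102*(-393) + 207) + X) = √((102*(-393) + 207) + 3461508) = √((-40086 + 207) + 3461508) = √(-39879 + 3461508) = √3421629 = 3*√380181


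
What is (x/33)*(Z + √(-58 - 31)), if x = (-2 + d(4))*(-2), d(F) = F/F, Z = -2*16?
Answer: -64/33 + 2*I*√89/33 ≈ -1.9394 + 0.57176*I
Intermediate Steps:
Z = -32
d(F) = 1
x = 2 (x = (-2 + 1)*(-2) = -1*(-2) = 2)
(x/33)*(Z + √(-58 - 31)) = (2/33)*(-32 + √(-58 - 31)) = (2*(1/33))*(-32 + √(-89)) = 2*(-32 + I*√89)/33 = -64/33 + 2*I*√89/33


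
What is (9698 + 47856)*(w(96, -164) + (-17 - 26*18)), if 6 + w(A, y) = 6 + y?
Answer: -37352546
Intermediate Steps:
w(A, y) = y (w(A, y) = -6 + (6 + y) = y)
(9698 + 47856)*(w(96, -164) + (-17 - 26*18)) = (9698 + 47856)*(-164 + (-17 - 26*18)) = 57554*(-164 + (-17 - 468)) = 57554*(-164 - 485) = 57554*(-649) = -37352546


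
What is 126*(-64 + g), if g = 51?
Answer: -1638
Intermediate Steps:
126*(-64 + g) = 126*(-64 + 51) = 126*(-13) = -1638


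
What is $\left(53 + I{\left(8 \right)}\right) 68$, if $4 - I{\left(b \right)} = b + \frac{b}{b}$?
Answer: $3264$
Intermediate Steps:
$I{\left(b \right)} = 3 - b$ ($I{\left(b \right)} = 4 - \left(b + \frac{b}{b}\right) = 4 - \left(b + 1\right) = 4 - \left(1 + b\right) = 3 - b$)
$\left(53 + I{\left(8 \right)}\right) 68 = \left(53 + \left(3 - 8\right)\right) 68 = \left(53 - 5\right) 68 = 48 \cdot 68 = 3264$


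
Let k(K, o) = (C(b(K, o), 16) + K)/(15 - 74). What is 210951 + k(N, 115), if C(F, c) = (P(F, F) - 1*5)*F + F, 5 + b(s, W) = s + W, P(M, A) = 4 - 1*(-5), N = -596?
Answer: 12449135/59 ≈ 2.1100e+5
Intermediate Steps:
P(M, A) = 9 (P(M, A) = 4 + 5 = 9)
b(s, W) = -5 + W + s (b(s, W) = -5 + (s + W) = -5 + (W + s) = -5 + W + s)
C(F, c) = 5*F (C(F, c) = (9 - 1*5)*F + F = (9 - 5)*F + F = 4*F + F = 5*F)
k(K, o) = 25/59 - 6*K/59 - 5*o/59 (k(K, o) = (5*(-5 + o + K) + K)/(15 - 74) = (5*(-5 + K + o) + K)/(-59) = ((-25 + 5*K + 5*o) + K)*(-1/59) = (-25 + 5*o + 6*K)*(-1/59) = 25/59 - 6*K/59 - 5*o/59)
210951 + k(N, 115) = 210951 + (25/59 - 6/59*(-596) - 5/59*115) = 210951 + (25/59 + 3576/59 - 575/59) = 210951 + 3026/59 = 12449135/59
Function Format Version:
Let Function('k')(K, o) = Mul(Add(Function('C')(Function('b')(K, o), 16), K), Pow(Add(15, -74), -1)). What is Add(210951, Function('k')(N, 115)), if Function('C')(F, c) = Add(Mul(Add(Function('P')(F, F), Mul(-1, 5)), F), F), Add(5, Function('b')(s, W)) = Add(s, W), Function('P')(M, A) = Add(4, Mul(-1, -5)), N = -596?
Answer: Rational(12449135, 59) ≈ 2.1100e+5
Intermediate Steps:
Function('P')(M, A) = 9 (Function('P')(M, A) = Add(4, 5) = 9)
Function('b')(s, W) = Add(-5, W, s) (Function('b')(s, W) = Add(-5, Add(s, W)) = Add(-5, Add(W, s)) = Add(-5, W, s))
Function('C')(F, c) = Mul(5, F) (Function('C')(F, c) = Add(Mul(Add(9, Mul(-1, 5)), F), F) = Add(Mul(Add(9, -5), F), F) = Add(Mul(4, F), F) = Mul(5, F))
Function('k')(K, o) = Add(Rational(25, 59), Mul(Rational(-6, 59), K), Mul(Rational(-5, 59), o)) (Function('k')(K, o) = Mul(Add(Mul(5, Add(-5, o, K)), K), Pow(Add(15, -74), -1)) = Mul(Add(Mul(5, Add(-5, K, o)), K), Pow(-59, -1)) = Mul(Add(Add(-25, Mul(5, K), Mul(5, o)), K), Rational(-1, 59)) = Mul(Add(-25, Mul(5, o), Mul(6, K)), Rational(-1, 59)) = Add(Rational(25, 59), Mul(Rational(-6, 59), K), Mul(Rational(-5, 59), o)))
Add(210951, Function('k')(N, 115)) = Add(210951, Add(Rational(25, 59), Mul(Rational(-6, 59), -596), Mul(Rational(-5, 59), 115))) = Add(210951, Add(Rational(25, 59), Rational(3576, 59), Rational(-575, 59))) = Add(210951, Rational(3026, 59)) = Rational(12449135, 59)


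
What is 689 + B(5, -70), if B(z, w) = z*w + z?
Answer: 344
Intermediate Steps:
B(z, w) = z + w*z (B(z, w) = w*z + z = z + w*z)
689 + B(5, -70) = 689 + 5*(1 - 70) = 689 + 5*(-69) = 689 - 345 = 344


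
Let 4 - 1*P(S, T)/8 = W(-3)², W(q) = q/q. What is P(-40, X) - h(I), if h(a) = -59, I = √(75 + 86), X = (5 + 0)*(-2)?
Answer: 83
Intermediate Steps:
X = -10 (X = 5*(-2) = -10)
W(q) = 1
P(S, T) = 24 (P(S, T) = 32 - 8*1² = 32 - 8*1 = 32 - 8 = 24)
I = √161 ≈ 12.689
P(-40, X) - h(I) = 24 - 1*(-59) = 24 + 59 = 83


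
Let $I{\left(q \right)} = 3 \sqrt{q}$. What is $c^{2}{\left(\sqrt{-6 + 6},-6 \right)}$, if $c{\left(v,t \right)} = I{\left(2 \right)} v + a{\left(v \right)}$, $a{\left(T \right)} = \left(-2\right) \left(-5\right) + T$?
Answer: $100$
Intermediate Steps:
$a{\left(T \right)} = 10 + T$
$c{\left(v,t \right)} = 10 + v + 3 v \sqrt{2}$ ($c{\left(v,t \right)} = 3 \sqrt{2} v + \left(10 + v\right) = 3 v \sqrt{2} + \left(10 + v\right) = 10 + v + 3 v \sqrt{2}$)
$c^{2}{\left(\sqrt{-6 + 6},-6 \right)} = \left(10 + \sqrt{-6 + 6} + 3 \sqrt{-6 + 6} \sqrt{2}\right)^{2} = \left(10 + \sqrt{0} + 3 \sqrt{0} \sqrt{2}\right)^{2} = \left(10 + 0 + 3 \cdot 0 \sqrt{2}\right)^{2} = \left(10 + 0 + 0\right)^{2} = 10^{2} = 100$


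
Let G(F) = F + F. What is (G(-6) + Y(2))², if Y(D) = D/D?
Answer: 121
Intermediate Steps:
G(F) = 2*F
Y(D) = 1
(G(-6) + Y(2))² = (2*(-6) + 1)² = (-12 + 1)² = (-11)² = 121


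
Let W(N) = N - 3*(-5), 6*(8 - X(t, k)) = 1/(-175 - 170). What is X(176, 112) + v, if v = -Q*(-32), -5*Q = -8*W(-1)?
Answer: 1500337/2070 ≈ 724.80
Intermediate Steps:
X(t, k) = 16561/2070 (X(t, k) = 8 - 1/(6*(-175 - 170)) = 8 - 1/6/(-345) = 8 - 1/6*(-1/345) = 8 + 1/2070 = 16561/2070)
W(N) = 15 + N (W(N) = N + 15 = 15 + N)
Q = 112/5 (Q = -(-8)*(15 - 1)/5 = -(-8)*14/5 = -1/5*(-112) = 112/5 ≈ 22.400)
v = 3584/5 (v = -1*112/5*(-32) = -112/5*(-32) = 3584/5 ≈ 716.80)
X(176, 112) + v = 16561/2070 + 3584/5 = 1500337/2070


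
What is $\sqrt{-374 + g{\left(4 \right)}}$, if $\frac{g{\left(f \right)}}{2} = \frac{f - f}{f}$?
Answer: $i \sqrt{374} \approx 19.339 i$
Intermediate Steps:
$g{\left(f \right)} = 0$ ($g{\left(f \right)} = 2 \frac{f - f}{f} = 2 \frac{0}{f} = 2 \cdot 0 = 0$)
$\sqrt{-374 + g{\left(4 \right)}} = \sqrt{-374 + 0} = \sqrt{-374} = i \sqrt{374}$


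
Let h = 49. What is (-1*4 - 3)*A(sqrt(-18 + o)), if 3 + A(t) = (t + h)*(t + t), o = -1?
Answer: 287 - 686*I*sqrt(19) ≈ 287.0 - 2990.2*I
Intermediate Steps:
A(t) = -3 + 2*t*(49 + t) (A(t) = -3 + (t + 49)*(t + t) = -3 + (49 + t)*(2*t) = -3 + 2*t*(49 + t))
(-1*4 - 3)*A(sqrt(-18 + o)) = (-1*4 - 3)*(-3 + 2*(sqrt(-18 - 1))**2 + 98*sqrt(-18 - 1)) = (-4 - 3)*(-3 + 2*(sqrt(-19))**2 + 98*sqrt(-19)) = -7*(-3 + 2*(I*sqrt(19))**2 + 98*(I*sqrt(19))) = -7*(-3 + 2*(-19) + 98*I*sqrt(19)) = -7*(-3 - 38 + 98*I*sqrt(19)) = -7*(-41 + 98*I*sqrt(19)) = 287 - 686*I*sqrt(19)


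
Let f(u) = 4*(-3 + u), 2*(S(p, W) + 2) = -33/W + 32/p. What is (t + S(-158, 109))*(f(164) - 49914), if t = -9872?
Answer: 4189289626665/8611 ≈ 4.8650e+8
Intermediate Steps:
S(p, W) = -2 + 16/p - 33/(2*W) (S(p, W) = -2 + (-33/W + 32/p)/2 = -2 + (16/p - 33/(2*W)) = -2 + 16/p - 33/(2*W))
f(u) = -12 + 4*u
(t + S(-158, 109))*(f(164) - 49914) = (-9872 + (-2 + 16/(-158) - 33/2/109))*((-12 + 4*164) - 49914) = (-9872 + (-2 + 16*(-1/158) - 33/2*1/109))*((-12 + 656) - 49914) = (-9872 + (-2 - 8/79 - 33/218))*(644 - 49914) = (-9872 - 38795/17222)*(-49270) = -170054379/17222*(-49270) = 4189289626665/8611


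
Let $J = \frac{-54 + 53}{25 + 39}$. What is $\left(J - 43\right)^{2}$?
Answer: $\frac{7579009}{4096} \approx 1850.3$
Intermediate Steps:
$J = - \frac{1}{64} \approx -0.015625$
$\left(J - 43\right)^{2} = \left(- \frac{1}{64} - 43\right)^{2} = \left(- \frac{2753}{64}\right)^{2} = \frac{7579009}{4096}$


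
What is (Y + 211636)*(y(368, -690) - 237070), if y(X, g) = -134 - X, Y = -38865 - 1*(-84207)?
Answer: -61050777416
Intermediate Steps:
Y = 45342 (Y = -38865 + 84207 = 45342)
(Y + 211636)*(y(368, -690) - 237070) = (45342 + 211636)*((-134 - 1*368) - 237070) = 256978*((-134 - 368) - 237070) = 256978*(-502 - 237070) = 256978*(-237572) = -61050777416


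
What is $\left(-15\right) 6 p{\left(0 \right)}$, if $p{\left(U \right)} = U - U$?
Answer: $0$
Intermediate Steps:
$p{\left(U \right)} = 0$
$\left(-15\right) 6 p{\left(0 \right)} = \left(-15\right) 6 \cdot 0 = \left(-90\right) 0 = 0$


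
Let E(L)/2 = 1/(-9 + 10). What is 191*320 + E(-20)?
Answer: 61122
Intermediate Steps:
E(L) = 2 (E(L) = 2/(-9 + 10) = 2/1 = 2*1 = 2)
191*320 + E(-20) = 191*320 + 2 = 61120 + 2 = 61122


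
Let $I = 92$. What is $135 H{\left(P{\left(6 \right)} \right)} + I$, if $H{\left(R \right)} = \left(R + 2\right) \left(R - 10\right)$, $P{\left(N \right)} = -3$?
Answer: $1847$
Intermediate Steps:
$H{\left(R \right)} = \left(-10 + R\right) \left(2 + R\right)$ ($H{\left(R \right)} = \left(2 + R\right) \left(-10 + R\right) = \left(-10 + R\right) \left(2 + R\right)$)
$135 H{\left(P{\left(6 \right)} \right)} + I = 135 \left(-20 + \left(-3\right)^{2} - -24\right) + 92 = 135 \left(-20 + 9 + 24\right) + 92 = 135 \cdot 13 + 92 = 1755 + 92 = 1847$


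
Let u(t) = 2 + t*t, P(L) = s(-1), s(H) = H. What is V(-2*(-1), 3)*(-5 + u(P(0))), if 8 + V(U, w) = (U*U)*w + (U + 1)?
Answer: -14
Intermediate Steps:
P(L) = -1
u(t) = 2 + t²
V(U, w) = -7 + U + w*U² (V(U, w) = -8 + ((U*U)*w + (U + 1)) = -8 + (U²*w + (1 + U)) = -8 + (w*U² + (1 + U)) = -8 + (1 + U + w*U²) = -7 + U + w*U²)
V(-2*(-1), 3)*(-5 + u(P(0))) = (-7 - 2*(-1) + 3*(-2*(-1))²)*(-5 + (2 + (-1)²)) = (-7 + 2 + 3*2²)*(-5 + (2 + 1)) = (-7 + 2 + 3*4)*(-5 + 3) = (-7 + 2 + 12)*(-2) = 7*(-2) = -14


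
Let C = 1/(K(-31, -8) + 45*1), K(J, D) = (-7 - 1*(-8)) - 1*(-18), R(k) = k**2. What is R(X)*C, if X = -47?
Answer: 2209/64 ≈ 34.516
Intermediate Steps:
K(J, D) = 19 (K(J, D) = (-7 + 8) + 18 = 1 + 18 = 19)
C = 1/64 (C = 1/(19 + 45*1) = 1/(19 + 45) = 1/64 ≈ 0.015625)
R(X)*C = (-47)**2*(1/64) = 2209*(1/64) = 2209/64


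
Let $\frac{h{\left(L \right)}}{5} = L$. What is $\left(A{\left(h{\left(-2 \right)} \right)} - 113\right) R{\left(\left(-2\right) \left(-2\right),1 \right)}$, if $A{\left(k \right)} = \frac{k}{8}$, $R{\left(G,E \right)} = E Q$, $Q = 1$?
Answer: $- \frac{457}{4} \approx -114.25$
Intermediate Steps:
$h{\left(L \right)} = 5 L$
$R{\left(G,E \right)} = E$ ($R{\left(G,E \right)} = E 1 = E$)
$A{\left(k \right)} = \frac{k}{8}$ ($A{\left(k \right)} = k \frac{1}{8} = \frac{k}{8}$)
$\left(A{\left(h{\left(-2 \right)} \right)} - 113\right) R{\left(\left(-2\right) \left(-2\right),1 \right)} = \left(\frac{5 \left(-2\right)}{8} - 113\right) 1 = \left(\frac{1}{8} \left(-10\right) - 113\right) 1 = \left(- \frac{5}{4} - 113\right) 1 = \left(- \frac{457}{4}\right) 1 = - \frac{457}{4}$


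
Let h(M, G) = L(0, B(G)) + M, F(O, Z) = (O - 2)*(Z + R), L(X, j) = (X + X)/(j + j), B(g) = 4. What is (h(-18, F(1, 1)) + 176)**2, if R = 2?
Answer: 24964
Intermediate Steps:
L(X, j) = X/j (L(X, j) = (2*X)/((2*j)) = (2*X)*(1/(2*j)) = X/j)
F(O, Z) = (-2 + O)*(2 + Z) (F(O, Z) = (O - 2)*(Z + 2) = (-2 + O)*(2 + Z))
h(M, G) = M (h(M, G) = 0/4 + M = 0*(1/4) + M = 0 + M = M)
(h(-18, F(1, 1)) + 176)**2 = (-18 + 176)**2 = 158**2 = 24964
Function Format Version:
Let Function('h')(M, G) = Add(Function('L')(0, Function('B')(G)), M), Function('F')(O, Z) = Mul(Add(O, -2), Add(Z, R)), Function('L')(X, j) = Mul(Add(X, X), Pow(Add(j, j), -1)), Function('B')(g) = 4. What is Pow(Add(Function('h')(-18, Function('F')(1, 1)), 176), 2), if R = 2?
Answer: 24964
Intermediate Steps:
Function('L')(X, j) = Mul(X, Pow(j, -1)) (Function('L')(X, j) = Mul(Mul(2, X), Pow(Mul(2, j), -1)) = Mul(Mul(2, X), Mul(Rational(1, 2), Pow(j, -1))) = Mul(X, Pow(j, -1)))
Function('F')(O, Z) = Mul(Add(-2, O), Add(2, Z)) (Function('F')(O, Z) = Mul(Add(O, -2), Add(Z, 2)) = Mul(Add(-2, O), Add(2, Z)))
Function('h')(M, G) = M (Function('h')(M, G) = Add(Mul(0, Pow(4, -1)), M) = Add(Mul(0, Rational(1, 4)), M) = Add(0, M) = M)
Pow(Add(Function('h')(-18, Function('F')(1, 1)), 176), 2) = Pow(Add(-18, 176), 2) = Pow(158, 2) = 24964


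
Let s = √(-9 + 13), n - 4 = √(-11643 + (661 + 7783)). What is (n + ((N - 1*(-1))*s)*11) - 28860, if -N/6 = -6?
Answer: -28042 + I*√3199 ≈ -28042.0 + 56.56*I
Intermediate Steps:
N = 36 (N = -6*(-6) = 36)
n = 4 + I*√3199 (n = 4 + √(-11643 + (661 + 7783)) = 4 + √(-11643 + 8444) = 4 + √(-3199) = 4 + I*√3199 ≈ 4.0 + 56.56*I)
s = 2 (s = √4 = 2)
(n + ((N - 1*(-1))*s)*11) - 28860 = ((4 + I*√3199) + ((36 - 1*(-1))*2)*11) - 28860 = ((4 + I*√3199) + ((36 + 1)*2)*11) - 28860 = ((4 + I*√3199) + (37*2)*11) - 28860 = ((4 + I*√3199) + 74*11) - 28860 = ((4 + I*√3199) + 814) - 28860 = (818 + I*√3199) - 28860 = -28042 + I*√3199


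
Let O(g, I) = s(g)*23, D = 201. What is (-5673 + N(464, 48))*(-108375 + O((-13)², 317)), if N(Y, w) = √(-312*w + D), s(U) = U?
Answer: 592760424 - 522440*I*√591 ≈ 5.9276e+8 - 1.2701e+7*I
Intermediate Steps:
N(Y, w) = √(201 - 312*w) (N(Y, w) = √(-312*w + 201) = √(201 - 312*w))
O(g, I) = 23*g (O(g, I) = g*23 = 23*g)
(-5673 + N(464, 48))*(-108375 + O((-13)², 317)) = (-5673 + √(201 - 312*48))*(-108375 + 23*(-13)²) = (-5673 + √(201 - 14976))*(-108375 + 23*169) = (-5673 + √(-14775))*(-108375 + 3887) = (-5673 + 5*I*√591)*(-104488) = 592760424 - 522440*I*√591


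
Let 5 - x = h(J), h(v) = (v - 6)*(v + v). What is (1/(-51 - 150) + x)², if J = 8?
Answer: 29463184/40401 ≈ 729.27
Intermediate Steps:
h(v) = 2*v*(-6 + v) (h(v) = (-6 + v)*(2*v) = 2*v*(-6 + v))
x = -27 (x = 5 - 2*8*(-6 + 8) = 5 - 2*8*2 = 5 - 1*32 = 5 - 32 = -27)
(1/(-51 - 150) + x)² = (1/(-51 - 150) - 27)² = (1/(-201) - 27)² = (-1/201 - 27)² = (-5428/201)² = 29463184/40401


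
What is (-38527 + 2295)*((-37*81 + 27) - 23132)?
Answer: 945727664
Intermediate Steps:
(-38527 + 2295)*((-37*81 + 27) - 23132) = -36232*((-2997 + 27) - 23132) = -36232*(-2970 - 23132) = -36232*(-26102) = 945727664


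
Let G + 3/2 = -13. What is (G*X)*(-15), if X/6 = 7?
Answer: 9135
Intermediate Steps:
X = 42 (X = 6*7 = 42)
G = -29/2 (G = -3/2 - 13 = -29/2 ≈ -14.500)
(G*X)*(-15) = -29/2*42*(-15) = -609*(-15) = 9135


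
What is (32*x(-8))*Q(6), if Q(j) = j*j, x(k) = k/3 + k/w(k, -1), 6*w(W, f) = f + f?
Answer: 24576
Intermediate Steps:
w(W, f) = f/3 (w(W, f) = (f + f)/6 = (2*f)/6 = f/3)
x(k) = -8*k/3 (x(k) = k/3 + k/(((1/3)*(-1))) = k*(1/3) + k/(-1/3) = k/3 + k*(-3) = k/3 - 3*k = -8*k/3)
Q(j) = j**2
(32*x(-8))*Q(6) = (32*(-8/3*(-8)))*6**2 = (32*(64/3))*36 = (2048/3)*36 = 24576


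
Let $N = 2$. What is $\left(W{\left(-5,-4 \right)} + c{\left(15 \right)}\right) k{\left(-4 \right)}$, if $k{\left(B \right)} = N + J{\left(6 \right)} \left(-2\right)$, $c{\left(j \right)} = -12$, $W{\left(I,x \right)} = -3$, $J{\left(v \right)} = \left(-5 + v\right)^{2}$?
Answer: $0$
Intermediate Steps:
$k{\left(B \right)} = 0$ ($k{\left(B \right)} = 2 + \left(-5 + 6\right)^{2} \left(-2\right) = 2 + 1^{2} \left(-2\right) = 2 + 1 \left(-2\right) = 2 - 2 = 0$)
$\left(W{\left(-5,-4 \right)} + c{\left(15 \right)}\right) k{\left(-4 \right)} = \left(-3 - 12\right) 0 = \left(-15\right) 0 = 0$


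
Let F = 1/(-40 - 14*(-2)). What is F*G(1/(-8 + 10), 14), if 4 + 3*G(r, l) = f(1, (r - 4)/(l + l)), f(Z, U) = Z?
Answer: 1/12 ≈ 0.083333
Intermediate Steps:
F = -1/12 (F = 1/(-40 + 28) = 1/(-12) = -1/12 ≈ -0.083333)
G(r, l) = -1 (G(r, l) = -4/3 + (⅓)*1 = -4/3 + ⅓ = -1)
F*G(1/(-8 + 10), 14) = -1/12*(-1) = 1/12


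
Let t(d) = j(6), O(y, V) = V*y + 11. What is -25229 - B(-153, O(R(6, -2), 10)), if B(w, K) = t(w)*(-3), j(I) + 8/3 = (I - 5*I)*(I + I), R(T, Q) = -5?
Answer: -26101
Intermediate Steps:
O(y, V) = 11 + V*y
j(I) = -8/3 - 8*I² (j(I) = -8/3 + (I - 5*I)*(I + I) = -8/3 + (-4*I)*(2*I) = -8/3 - 8*I²)
t(d) = -872/3 (t(d) = -8/3 - 8*6² = -8/3 - 8*36 = -8/3 - 288 = -872/3)
B(w, K) = 872 (B(w, K) = -872/3*(-3) = 872)
-25229 - B(-153, O(R(6, -2), 10)) = -25229 - 1*872 = -25229 - 872 = -26101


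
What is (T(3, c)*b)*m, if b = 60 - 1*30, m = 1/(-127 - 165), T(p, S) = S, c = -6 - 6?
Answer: 90/73 ≈ 1.2329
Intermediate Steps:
c = -12
m = -1/292 (m = 1/(-292) = -1/292 ≈ -0.0034247)
b = 30 (b = 60 - 30 = 30)
(T(3, c)*b)*m = -12*30*(-1/292) = -360*(-1/292) = 90/73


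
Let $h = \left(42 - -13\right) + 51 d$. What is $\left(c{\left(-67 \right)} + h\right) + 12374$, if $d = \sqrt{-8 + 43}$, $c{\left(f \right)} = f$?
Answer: $12362 + 51 \sqrt{35} \approx 12664.0$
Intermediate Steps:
$d = \sqrt{35} \approx 5.9161$
$h = 55 + 51 \sqrt{35}$ ($h = \left(42 - -13\right) + 51 \sqrt{35} = \left(42 + 13\right) + 51 \sqrt{35} = 55 + 51 \sqrt{35} \approx 356.72$)
$\left(c{\left(-67 \right)} + h\right) + 12374 = \left(-67 + \left(55 + 51 \sqrt{35}\right)\right) + 12374 = \left(-12 + 51 \sqrt{35}\right) + 12374 = 12362 + 51 \sqrt{35}$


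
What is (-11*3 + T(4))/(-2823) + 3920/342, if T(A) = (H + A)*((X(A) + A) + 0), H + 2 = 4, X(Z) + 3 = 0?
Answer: 1845899/160911 ≈ 11.472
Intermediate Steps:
X(Z) = -3 (X(Z) = -3 + 0 = -3)
H = 2 (H = -2 + 4 = 2)
T(A) = (-3 + A)*(2 + A) (T(A) = (2 + A)*((-3 + A) + 0) = (2 + A)*(-3 + A) = (-3 + A)*(2 + A))
(-11*3 + T(4))/(-2823) + 3920/342 = (-11*3 + (-6 + 4² - 1*4))/(-2823) + 3920/342 = (-33 + (-6 + 16 - 4))*(-1/2823) + 3920*(1/342) = (-33 + 6)*(-1/2823) + 1960/171 = -27*(-1/2823) + 1960/171 = 9/941 + 1960/171 = 1845899/160911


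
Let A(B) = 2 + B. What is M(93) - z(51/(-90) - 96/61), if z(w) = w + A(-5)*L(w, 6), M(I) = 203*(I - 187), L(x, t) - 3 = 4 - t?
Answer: -34910653/1830 ≈ -19077.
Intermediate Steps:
L(x, t) = 7 - t (L(x, t) = 3 + (4 - t) = 7 - t)
M(I) = -37961 + 203*I (M(I) = 203*(-187 + I) = -37961 + 203*I)
z(w) = -3 + w (z(w) = w + (2 - 5)*(7 - 1*6) = w - 3*(7 - 6) = w - 3*1 = w - 3 = -3 + w)
M(93) - z(51/(-90) - 96/61) = (-37961 + 203*93) - (-3 + (51/(-90) - 96/61)) = (-37961 + 18879) - (-3 + (51*(-1/90) - 96*1/61)) = -19082 - (-3 + (-17/30 - 96/61)) = -19082 - (-3 - 3917/1830) = -19082 - 1*(-9407/1830) = -19082 + 9407/1830 = -34910653/1830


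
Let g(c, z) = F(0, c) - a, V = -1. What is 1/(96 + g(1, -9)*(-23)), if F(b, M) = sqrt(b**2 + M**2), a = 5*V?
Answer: -1/42 ≈ -0.023810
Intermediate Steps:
a = -5 (a = 5*(-1) = -5)
F(b, M) = sqrt(M**2 + b**2)
g(c, z) = 5 + sqrt(c**2) (g(c, z) = sqrt(c**2 + 0**2) - 1*(-5) = sqrt(c**2 + 0) + 5 = sqrt(c**2) + 5 = 5 + sqrt(c**2))
1/(96 + g(1, -9)*(-23)) = 1/(96 + (5 + sqrt(1**2))*(-23)) = 1/(96 + (5 + sqrt(1))*(-23)) = 1/(96 + (5 + 1)*(-23)) = 1/(96 + 6*(-23)) = 1/(96 - 138) = 1/(-42) = -1/42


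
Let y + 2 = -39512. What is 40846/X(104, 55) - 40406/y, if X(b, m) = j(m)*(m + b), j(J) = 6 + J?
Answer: 1002943319/191623143 ≈ 5.2339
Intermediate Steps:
X(b, m) = (6 + m)*(b + m) (X(b, m) = (6 + m)*(m + b) = (6 + m)*(b + m))
y = -39514 (y = -2 - 39512 = -39514)
40846/X(104, 55) - 40406/y = 40846/(((6 + 55)*(104 + 55))) - 40406/(-39514) = 40846/((61*159)) - 40406*(-1/39514) = 40846/9699 + 20203/19757 = 1002943319/191623143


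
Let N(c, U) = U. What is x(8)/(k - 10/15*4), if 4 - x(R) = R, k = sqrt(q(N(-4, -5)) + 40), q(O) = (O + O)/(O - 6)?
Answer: -528/1673 - 270*sqrt(22)/1673 ≈ -1.0726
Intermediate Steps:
q(O) = 2*O/(-6 + O) (q(O) = (2*O)/(-6 + O) = 2*O/(-6 + O))
k = 15*sqrt(22)/11 (k = sqrt(2*(-5)/(-6 - 5) + 40) = sqrt(2*(-5)/(-11) + 40) = sqrt(2*(-5)*(-1/11) + 40) = sqrt(10/11 + 40) = sqrt(450/11) = 15*sqrt(22)/11 ≈ 6.3960)
x(R) = 4 - R
x(8)/(k - 10/15*4) = (4 - 1*8)/(15*sqrt(22)/11 - 10/15*4) = (4 - 8)/(15*sqrt(22)/11 - 10*1/15*4) = -4/(15*sqrt(22)/11 - 2/3*4) = -4/(15*sqrt(22)/11 - 8/3) = -4/(-8/3 + 15*sqrt(22)/11)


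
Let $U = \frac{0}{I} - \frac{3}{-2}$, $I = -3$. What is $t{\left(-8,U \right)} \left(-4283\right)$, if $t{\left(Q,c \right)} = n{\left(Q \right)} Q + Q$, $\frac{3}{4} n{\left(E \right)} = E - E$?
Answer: $34264$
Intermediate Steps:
$n{\left(E \right)} = 0$ ($n{\left(E \right)} = \frac{4 \left(E - E\right)}{3} = \frac{4}{3} \cdot 0 = 0$)
$U = \frac{3}{2}$ ($U = \frac{0}{-3} - \frac{3}{-2} = 0 \left(- \frac{1}{3}\right) - - \frac{3}{2} = 0 + \frac{3}{2} = \frac{3}{2} \approx 1.5$)
$t{\left(Q,c \right)} = Q$ ($t{\left(Q,c \right)} = 0 Q + Q = 0 + Q = Q$)
$t{\left(-8,U \right)} \left(-4283\right) = \left(-8\right) \left(-4283\right) = 34264$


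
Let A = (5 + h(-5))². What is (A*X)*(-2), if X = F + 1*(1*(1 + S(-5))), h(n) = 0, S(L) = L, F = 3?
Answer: 50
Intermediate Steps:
X = -1 (X = 3 + 1*(1*(1 - 5)) = 3 + 1*(1*(-4)) = 3 + 1*(-4) = 3 - 4 = -1)
A = 25 (A = (5 + 0)² = 5² = 25)
(A*X)*(-2) = (25*(-1))*(-2) = -25*(-2) = 50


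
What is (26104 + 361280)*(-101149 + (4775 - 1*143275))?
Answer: -92836188216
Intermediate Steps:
(26104 + 361280)*(-101149 + (4775 - 1*143275)) = 387384*(-101149 + (4775 - 143275)) = 387384*(-101149 - 138500) = 387384*(-239649) = -92836188216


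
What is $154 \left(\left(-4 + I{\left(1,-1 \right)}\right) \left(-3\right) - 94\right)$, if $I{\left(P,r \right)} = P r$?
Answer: $-12166$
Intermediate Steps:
$154 \left(\left(-4 + I{\left(1,-1 \right)}\right) \left(-3\right) - 94\right) = 154 \left(\left(-4 + 1 \left(-1\right)\right) \left(-3\right) - 94\right) = 154 \left(\left(-4 - 1\right) \left(-3\right) - 94\right) = 154 \left(\left(-5\right) \left(-3\right) - 94\right) = 154 \left(15 - 94\right) = 154 \left(-79\right) = -12166$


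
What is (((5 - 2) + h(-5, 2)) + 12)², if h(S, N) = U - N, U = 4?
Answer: 289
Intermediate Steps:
h(S, N) = 4 - N
(((5 - 2) + h(-5, 2)) + 12)² = (((5 - 2) + (4 - 1*2)) + 12)² = ((3 + (4 - 2)) + 12)² = ((3 + 2) + 12)² = (5 + 12)² = 17² = 289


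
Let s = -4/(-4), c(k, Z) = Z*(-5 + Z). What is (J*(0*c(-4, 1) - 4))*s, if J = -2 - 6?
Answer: 32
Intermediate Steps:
J = -8
s = 1 (s = -4*(-¼) = 1)
(J*(0*c(-4, 1) - 4))*s = -8*(0*(1*(-5 + 1)) - 4)*1 = -8*(0*(1*(-4)) - 4)*1 = -8*(0*(-4) - 4)*1 = -8*(0 - 4)*1 = -8*(-4)*1 = 32*1 = 32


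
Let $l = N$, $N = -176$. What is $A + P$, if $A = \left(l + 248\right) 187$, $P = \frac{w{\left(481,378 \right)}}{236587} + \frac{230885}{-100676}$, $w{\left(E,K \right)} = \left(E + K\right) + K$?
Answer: $\frac{320639572327485}{23818632812} \approx 13462.0$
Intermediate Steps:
$w{\left(E,K \right)} = E + 2 K$
$l = -176$
$P = - \frac{54499853283}{23818632812}$ ($P = \frac{481 + 2 \cdot 378}{236587} + \frac{230885}{-100676} = \left(481 + 756\right) \frac{1}{236587} + 230885 \left(- \frac{1}{100676}\right) = 1237 \cdot \frac{1}{236587} - \frac{230885}{100676} = \frac{1237}{236587} - \frac{230885}{100676} = - \frac{54499853283}{23818632812} \approx -2.2881$)
$A = 13464$ ($A = \left(-176 + 248\right) 187 = 72 \cdot 187 = 13464$)
$A + P = 13464 - \frac{54499853283}{23818632812} = \frac{320639572327485}{23818632812}$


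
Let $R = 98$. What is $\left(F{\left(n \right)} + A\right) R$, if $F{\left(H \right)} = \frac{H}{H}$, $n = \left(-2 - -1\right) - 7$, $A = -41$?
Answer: $-3920$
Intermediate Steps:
$n = -8$ ($n = \left(-2 + 1\right) - 7 = -1 - 7 = -8$)
$F{\left(H \right)} = 1$
$\left(F{\left(n \right)} + A\right) R = \left(1 - 41\right) 98 = \left(-40\right) 98 = -3920$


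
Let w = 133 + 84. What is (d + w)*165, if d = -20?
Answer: 32505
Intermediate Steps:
w = 217
(d + w)*165 = (-20 + 217)*165 = 197*165 = 32505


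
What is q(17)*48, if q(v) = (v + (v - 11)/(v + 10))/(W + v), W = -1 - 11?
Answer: 496/3 ≈ 165.33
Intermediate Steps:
W = -12
q(v) = (v + (-11 + v)/(10 + v))/(-12 + v) (q(v) = (v + (v - 11)/(v + 10))/(-12 + v) = (v + (-11 + v)/(10 + v))/(-12 + v))
q(17)*48 = ((11 - 1*17² - 11*17)/(120 - 1*17² + 2*17))*48 = ((11 - 1*289 - 187)/(120 - 1*289 + 34))*48 = ((11 - 289 - 187)/(120 - 289 + 34))*48 = (-465/(-135))*48 = -1/135*(-465)*48 = (31/9)*48 = 496/3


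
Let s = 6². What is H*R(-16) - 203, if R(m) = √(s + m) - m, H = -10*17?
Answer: -2923 - 340*√5 ≈ -3683.3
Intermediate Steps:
s = 36
H = -170
R(m) = √(36 + m) - m
H*R(-16) - 203 = -170*(√(36 - 16) - 1*(-16)) - 203 = -170*(√20 + 16) - 203 = -170*(2*√5 + 16) - 203 = -170*(16 + 2*√5) - 203 = (-2720 - 340*√5) - 203 = -2923 - 340*√5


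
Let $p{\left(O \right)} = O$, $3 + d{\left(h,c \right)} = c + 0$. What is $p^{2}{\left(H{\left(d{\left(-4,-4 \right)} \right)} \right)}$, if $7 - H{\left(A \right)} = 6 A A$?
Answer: $82369$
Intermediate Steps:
$d{\left(h,c \right)} = -3 + c$ ($d{\left(h,c \right)} = -3 + \left(c + 0\right) = -3 + c$)
$H{\left(A \right)} = 7 - 6 A^{2}$ ($H{\left(A \right)} = 7 - 6 A A = 7 - 6 A^{2}$)
$p^{2}{\left(H{\left(d{\left(-4,-4 \right)} \right)} \right)} = \left(7 - 6 \left(-3 - 4\right)^{2}\right)^{2} = \left(7 - 6 \left(-7\right)^{2}\right)^{2} = \left(7 - 294\right)^{2} = \left(-287\right)^{2} = 82369$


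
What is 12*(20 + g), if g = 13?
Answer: 396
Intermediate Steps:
12*(20 + g) = 12*(20 + 13) = 12*33 = 396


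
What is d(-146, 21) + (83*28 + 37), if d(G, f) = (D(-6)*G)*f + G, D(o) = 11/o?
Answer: 7836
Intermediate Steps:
d(G, f) = G - 11*G*f/6 (d(G, f) = ((11/(-6))*G)*f + G = ((11*(-⅙))*G)*f + G = (-11*G/6)*f + G = -11*G*f/6 + G = G - 11*G*f/6)
d(-146, 21) + (83*28 + 37) = (⅙)*(-146)*(6 - 11*21) + (83*28 + 37) = (⅙)*(-146)*(6 - 231) + (2324 + 37) = (⅙)*(-146)*(-225) + 2361 = 5475 + 2361 = 7836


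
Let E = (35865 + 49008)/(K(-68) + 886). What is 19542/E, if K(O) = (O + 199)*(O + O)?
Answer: -110282020/28291 ≈ -3898.1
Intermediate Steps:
K(O) = 2*O*(199 + O) (K(O) = (199 + O)*(2*O) = 2*O*(199 + O))
E = -84873/16930 (E = (35865 + 49008)/(2*(-68)*(199 - 68) + 886) = 84873/(2*(-68)*131 + 886) = 84873/(-17816 + 886) = 84873/(-16930) = 84873*(-1/16930) = -84873/16930 ≈ -5.0132)
19542/E = 19542/(-84873/16930) = 19542*(-16930/84873) = -110282020/28291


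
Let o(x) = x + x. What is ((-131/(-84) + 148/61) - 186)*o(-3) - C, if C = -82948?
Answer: 71770233/854 ≈ 84040.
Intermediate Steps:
o(x) = 2*x
((-131/(-84) + 148/61) - 186)*o(-3) - C = ((-131/(-84) + 148/61) - 186)*(2*(-3)) - 1*(-82948) = ((-131*(-1/84) + 148*(1/61)) - 186)*(-6) + 82948 = ((131/84 + 148/61) - 186)*(-6) + 82948 = (20423/5124 - 186)*(-6) + 82948 = -932641/5124*(-6) + 82948 = 932641/854 + 82948 = 71770233/854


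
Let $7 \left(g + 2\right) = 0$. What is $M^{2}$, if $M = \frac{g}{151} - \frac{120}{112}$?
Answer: $\frac{5257849}{4468996} \approx 1.1765$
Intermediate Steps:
$g = -2$ ($g = -2 + \frac{1}{7} \cdot 0 = -2 + 0 = -2$)
$M = - \frac{2293}{2114}$ ($M = - \frac{2}{151} - \frac{120}{112} = \left(-2\right) \frac{1}{151} - \frac{15}{14} = - \frac{2}{151} - \frac{15}{14} = - \frac{2293}{2114} \approx -1.0847$)
$M^{2} = \left(- \frac{2293}{2114}\right)^{2} = \frac{5257849}{4468996}$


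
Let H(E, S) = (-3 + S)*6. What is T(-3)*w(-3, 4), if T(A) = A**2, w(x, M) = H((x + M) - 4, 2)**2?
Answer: 324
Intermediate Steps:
H(E, S) = -18 + 6*S
w(x, M) = 36 (w(x, M) = (-18 + 6*2)**2 = (-18 + 12)**2 = (-6)**2 = 36)
T(-3)*w(-3, 4) = (-3)**2*36 = 9*36 = 324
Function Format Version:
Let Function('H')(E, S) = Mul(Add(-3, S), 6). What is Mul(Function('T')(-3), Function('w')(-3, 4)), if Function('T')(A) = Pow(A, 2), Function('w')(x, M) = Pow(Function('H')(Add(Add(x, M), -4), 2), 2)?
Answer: 324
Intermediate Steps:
Function('H')(E, S) = Add(-18, Mul(6, S))
Function('w')(x, M) = 36 (Function('w')(x, M) = Pow(Add(-18, Mul(6, 2)), 2) = Pow(Add(-18, 12), 2) = Pow(-6, 2) = 36)
Mul(Function('T')(-3), Function('w')(-3, 4)) = Mul(Pow(-3, 2), 36) = Mul(9, 36) = 324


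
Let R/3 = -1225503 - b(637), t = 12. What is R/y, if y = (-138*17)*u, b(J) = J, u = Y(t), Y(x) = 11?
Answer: 613070/4301 ≈ 142.54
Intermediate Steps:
u = 11
y = -25806 (y = -138*17*11 = -2346*11 = -25806)
R = -3678420 (R = 3*(-1225503 - 1*637) = 3*(-1225503 - 637) = 3*(-1226140) = -3678420)
R/y = -3678420/(-25806) = -3678420*(-1/25806) = 613070/4301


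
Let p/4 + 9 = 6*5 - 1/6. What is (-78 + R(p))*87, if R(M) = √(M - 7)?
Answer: -6786 + 29*√687 ≈ -6025.9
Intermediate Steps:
p = 250/3 (p = -36 + 4*(6*5 - 1/6) = -36 + 4*(30 - 1*⅙) = -36 + 4*(30 - ⅙) = -36 + 4*(179/6) = -36 + 358/3 = 250/3 ≈ 83.333)
R(M) = √(-7 + M)
(-78 + R(p))*87 = (-78 + √(-7 + 250/3))*87 = (-78 + √(229/3))*87 = (-78 + √687/3)*87 = -6786 + 29*√687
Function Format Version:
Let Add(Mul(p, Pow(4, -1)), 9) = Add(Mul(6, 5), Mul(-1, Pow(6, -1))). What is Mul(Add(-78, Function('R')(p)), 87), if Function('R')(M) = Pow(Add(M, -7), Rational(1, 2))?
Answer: Add(-6786, Mul(29, Pow(687, Rational(1, 2)))) ≈ -6025.9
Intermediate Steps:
p = Rational(250, 3) (p = Add(-36, Mul(4, Add(Mul(6, 5), Mul(-1, Pow(6, -1))))) = Add(-36, Mul(4, Add(30, Mul(-1, Rational(1, 6))))) = Add(-36, Mul(4, Add(30, Rational(-1, 6)))) = Add(-36, Mul(4, Rational(179, 6))) = Add(-36, Rational(358, 3)) = Rational(250, 3) ≈ 83.333)
Function('R')(M) = Pow(Add(-7, M), Rational(1, 2))
Mul(Add(-78, Function('R')(p)), 87) = Mul(Add(-78, Pow(Add(-7, Rational(250, 3)), Rational(1, 2))), 87) = Mul(Add(-78, Pow(Rational(229, 3), Rational(1, 2))), 87) = Mul(Add(-78, Mul(Rational(1, 3), Pow(687, Rational(1, 2)))), 87) = Add(-6786, Mul(29, Pow(687, Rational(1, 2))))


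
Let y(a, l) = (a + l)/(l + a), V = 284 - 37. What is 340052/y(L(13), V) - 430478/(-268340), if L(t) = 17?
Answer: 45624992079/134170 ≈ 3.4005e+5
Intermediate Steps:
V = 247
y(a, l) = 1 (y(a, l) = (a + l)/(a + l) = 1)
340052/y(L(13), V) - 430478/(-268340) = 340052/1 - 430478/(-268340) = 340052*1 - 430478*(-1/268340) = 340052 + 215239/134170 = 45624992079/134170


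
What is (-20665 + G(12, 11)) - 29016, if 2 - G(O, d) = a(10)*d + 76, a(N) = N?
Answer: -49865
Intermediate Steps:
G(O, d) = -74 - 10*d (G(O, d) = 2 - (10*d + 76) = 2 - (76 + 10*d) = 2 + (-76 - 10*d) = -74 - 10*d)
(-20665 + G(12, 11)) - 29016 = (-20665 + (-74 - 10*11)) - 29016 = (-20665 + (-74 - 110)) - 29016 = (-20665 - 184) - 29016 = -20849 - 29016 = -49865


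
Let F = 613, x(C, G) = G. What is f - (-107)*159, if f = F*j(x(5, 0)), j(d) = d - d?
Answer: 17013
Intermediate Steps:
j(d) = 0
f = 0 (f = 613*0 = 0)
f - (-107)*159 = 0 - (-107)*159 = 0 - 1*(-17013) = 0 + 17013 = 17013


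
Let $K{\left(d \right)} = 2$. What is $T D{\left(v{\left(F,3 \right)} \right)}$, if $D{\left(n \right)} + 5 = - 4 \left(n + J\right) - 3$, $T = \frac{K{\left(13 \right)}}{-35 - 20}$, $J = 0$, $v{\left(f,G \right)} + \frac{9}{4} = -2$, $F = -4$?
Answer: $- \frac{18}{55} \approx -0.32727$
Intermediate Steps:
$v{\left(f,G \right)} = - \frac{17}{4}$ ($v{\left(f,G \right)} = - \frac{9}{4} - 2 = - \frac{17}{4}$)
$T = - \frac{2}{55}$ ($T = \frac{2}{-35 - 20} = \frac{2}{-55} = 2 \left(- \frac{1}{55}\right) = - \frac{2}{55} \approx -0.036364$)
$D{\left(n \right)} = -8 - 4 n$ ($D{\left(n \right)} = -5 - \left(3 + 4 \left(n + 0\right)\right) = -5 - \left(3 + 4 n\right) = -8 - 4 n$)
$T D{\left(v{\left(F,3 \right)} \right)} = - \frac{2 \left(-8 - -17\right)}{55} = - \frac{2 \left(-8 + 17\right)}{55} = \left(- \frac{2}{55}\right) 9 = - \frac{18}{55}$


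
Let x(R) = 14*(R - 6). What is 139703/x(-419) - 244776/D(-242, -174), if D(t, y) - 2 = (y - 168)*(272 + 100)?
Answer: -8158438933/378485450 ≈ -21.555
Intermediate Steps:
x(R) = -84 + 14*R (x(R) = 14*(-6 + R) = -84 + 14*R)
D(t, y) = -62494 + 372*y (D(t, y) = 2 + (y - 168)*(272 + 100) = 2 + (-168 + y)*372 = 2 + (-62496 + 372*y) = -62494 + 372*y)
139703/x(-419) - 244776/D(-242, -174) = 139703/(-84 + 14*(-419)) - 244776/(-62494 + 372*(-174)) = 139703/(-84 - 5866) - 244776/(-62494 - 64728) = 139703/(-5950) - 244776/(-127222) = 139703*(-1/5950) - 244776*(-1/127222) = -139703/5950 + 122388/63611 = -8158438933/378485450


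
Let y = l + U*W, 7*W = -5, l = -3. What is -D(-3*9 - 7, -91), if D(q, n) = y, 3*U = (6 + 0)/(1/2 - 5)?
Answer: 169/63 ≈ 2.6825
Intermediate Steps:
U = -4/9 (U = ((6 + 0)/(1/2 - 5))/3 = (6/(1/2 - 5))/3 = (6/(-9/2))/3 = (6*(-2/9))/3 = (1/3)*(-4/3) = -4/9 ≈ -0.44444)
W = -5/7 (W = (1/7)*(-5) = -5/7 ≈ -0.71429)
y = -169/63 (y = -3 - 4/9*(-5/7) = -3 + 20/63 = -169/63 ≈ -2.6825)
D(q, n) = -169/63
-D(-3*9 - 7, -91) = -1*(-169/63) = 169/63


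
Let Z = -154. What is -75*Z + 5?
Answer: 11555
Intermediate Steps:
-75*Z + 5 = -75*(-154) + 5 = 11550 + 5 = 11555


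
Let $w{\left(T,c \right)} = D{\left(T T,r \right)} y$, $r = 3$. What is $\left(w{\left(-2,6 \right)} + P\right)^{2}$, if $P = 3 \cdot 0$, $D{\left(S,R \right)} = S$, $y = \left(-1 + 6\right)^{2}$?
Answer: $10000$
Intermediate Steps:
$y = 25$ ($y = 5^{2} = 25$)
$P = 0$
$w{\left(T,c \right)} = 25 T^{2}$ ($w{\left(T,c \right)} = T T 25 = T^{2} \cdot 25 = 25 T^{2}$)
$\left(w{\left(-2,6 \right)} + P\right)^{2} = \left(25 \left(-2\right)^{2} + 0\right)^{2} = \left(25 \cdot 4 + 0\right)^{2} = \left(100 + 0\right)^{2} = 100^{2} = 10000$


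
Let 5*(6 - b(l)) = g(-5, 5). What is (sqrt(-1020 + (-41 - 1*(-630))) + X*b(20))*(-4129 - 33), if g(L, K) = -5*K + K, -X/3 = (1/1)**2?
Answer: 124860 - 4162*I*sqrt(431) ≈ 1.2486e+5 - 86405.0*I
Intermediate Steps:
X = -3 (X = -3*(1/1)**2 = -3*1**2 = -3*1 = -3)
g(L, K) = -4*K
b(l) = 10 (b(l) = 6 - (-4)*5/5 = 6 - 1/5*(-20) = 6 + 4 = 10)
(sqrt(-1020 + (-41 - 1*(-630))) + X*b(20))*(-4129 - 33) = (sqrt(-1020 + (-41 - 1*(-630))) - 3*10)*(-4129 - 33) = (sqrt(-1020 + (-41 + 630)) - 30)*(-4162) = (sqrt(-1020 + 589) - 30)*(-4162) = (sqrt(-431) - 30)*(-4162) = (I*sqrt(431) - 30)*(-4162) = (-30 + I*sqrt(431))*(-4162) = 124860 - 4162*I*sqrt(431)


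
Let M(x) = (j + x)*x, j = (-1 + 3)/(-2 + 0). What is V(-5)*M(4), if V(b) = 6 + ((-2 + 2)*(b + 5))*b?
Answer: 72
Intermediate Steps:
j = -1 (j = 2/(-2) = 2*(-1/2) = -1)
V(b) = 6 (V(b) = 6 + (0*(5 + b))*b = 6 + 0*b = 6 + 0 = 6)
M(x) = x*(-1 + x) (M(x) = (-1 + x)*x = x*(-1 + x))
V(-5)*M(4) = 6*(4*(-1 + 4)) = 6*(4*3) = 6*12 = 72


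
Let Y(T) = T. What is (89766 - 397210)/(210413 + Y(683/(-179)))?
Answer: -13758119/9415811 ≈ -1.4612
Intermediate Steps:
(89766 - 397210)/(210413 + Y(683/(-179))) = (89766 - 397210)/(210413 + 683/(-179)) = -307444/(210413 + 683*(-1/179)) = -307444/(210413 - 683/179) = -307444/37663244/179 = -307444*179/37663244 = -13758119/9415811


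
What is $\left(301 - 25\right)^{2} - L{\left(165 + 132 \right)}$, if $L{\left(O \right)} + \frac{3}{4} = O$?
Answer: $\frac{303519}{4} \approx 75880.0$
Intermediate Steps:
$L{\left(O \right)} = - \frac{3}{4} + O$
$\left(301 - 25\right)^{2} - L{\left(165 + 132 \right)} = \left(301 - 25\right)^{2} - \left(- \frac{3}{4} + \left(165 + 132\right)\right) = 276^{2} - \left(- \frac{3}{4} + 297\right) = 76176 - \frac{1185}{4} = \frac{303519}{4}$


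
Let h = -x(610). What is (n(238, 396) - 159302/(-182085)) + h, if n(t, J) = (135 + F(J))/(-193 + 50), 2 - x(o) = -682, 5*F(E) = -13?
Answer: -17811425888/26038155 ≈ -684.05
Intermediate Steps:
F(E) = -13/5 (F(E) = (1/5)*(-13) = -13/5)
x(o) = 684 (x(o) = 2 - 1*(-682) = 2 + 682 = 684)
n(t, J) = -662/715 (n(t, J) = (135 - 13/5)/(-193 + 50) = (662/5)/(-143) = (662/5)*(-1/143) = -662/715)
h = -684 (h = -1*684 = -684)
(n(238, 396) - 159302/(-182085)) + h = (-662/715 - 159302/(-182085)) - 684 = (-662/715 - 159302*(-1)/182085) - 684 = (-662/715 - 1*(-159302/182085)) - 684 = (-662/715 + 159302/182085) - 684 = -1327868/26038155 - 684 = -17811425888/26038155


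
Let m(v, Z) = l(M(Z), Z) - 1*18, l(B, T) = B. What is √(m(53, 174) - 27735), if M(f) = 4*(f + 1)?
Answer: I*√27053 ≈ 164.48*I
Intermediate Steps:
M(f) = 4 + 4*f (M(f) = 4*(1 + f) = 4 + 4*f)
m(v, Z) = -14 + 4*Z (m(v, Z) = (4 + 4*Z) - 1*18 = (4 + 4*Z) - 18 = -14 + 4*Z)
√(m(53, 174) - 27735) = √((-14 + 4*174) - 27735) = √((-14 + 696) - 27735) = √(682 - 27735) = √(-27053) = I*√27053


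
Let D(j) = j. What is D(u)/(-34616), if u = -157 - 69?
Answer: 113/17308 ≈ 0.0065288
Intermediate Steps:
u = -226
D(u)/(-34616) = -226/(-34616) = -226*(-1/34616) = 113/17308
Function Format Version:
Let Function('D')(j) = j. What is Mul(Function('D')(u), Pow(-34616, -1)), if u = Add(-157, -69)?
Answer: Rational(113, 17308) ≈ 0.0065288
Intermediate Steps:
u = -226
Mul(Function('D')(u), Pow(-34616, -1)) = Mul(-226, Pow(-34616, -1)) = Mul(-226, Rational(-1, 34616)) = Rational(113, 17308)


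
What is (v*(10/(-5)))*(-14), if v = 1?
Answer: 28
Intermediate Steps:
(v*(10/(-5)))*(-14) = (1*(10/(-5)))*(-14) = (1*(10*(-⅕)))*(-14) = (1*(-2))*(-14) = -2*(-14) = 28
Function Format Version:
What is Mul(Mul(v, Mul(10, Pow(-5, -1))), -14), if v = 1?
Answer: 28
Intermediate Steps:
Mul(Mul(v, Mul(10, Pow(-5, -1))), -14) = Mul(Mul(1, Mul(10, Pow(-5, -1))), -14) = Mul(Mul(1, Mul(10, Rational(-1, 5))), -14) = Mul(Mul(1, -2), -14) = Mul(-2, -14) = 28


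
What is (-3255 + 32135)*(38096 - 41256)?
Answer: -91260800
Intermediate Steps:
(-3255 + 32135)*(38096 - 41256) = 28880*(-3160) = -91260800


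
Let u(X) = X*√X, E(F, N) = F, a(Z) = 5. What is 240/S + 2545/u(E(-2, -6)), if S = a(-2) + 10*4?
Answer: 16/3 + 2545*I*√2/4 ≈ 5.3333 + 899.79*I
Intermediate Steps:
u(X) = X^(3/2)
S = 45 (S = 5 + 10*4 = 5 + 40 = 45)
240/S + 2545/u(E(-2, -6)) = 240/45 + 2545/((-2)^(3/2)) = 240*(1/45) + 2545/((-2*I*√2)) = 16/3 + 2545*(I*√2/4) = 16/3 + 2545*I*√2/4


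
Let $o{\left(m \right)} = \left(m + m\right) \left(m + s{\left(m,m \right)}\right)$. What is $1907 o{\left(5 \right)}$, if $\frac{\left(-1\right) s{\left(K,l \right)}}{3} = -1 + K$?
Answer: $-133490$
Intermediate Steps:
$s{\left(K,l \right)} = 3 - 3 K$ ($s{\left(K,l \right)} = - 3 \left(-1 + K\right) = 3 - 3 K$)
$o{\left(m \right)} = 2 m \left(3 - 2 m\right)$ ($o{\left(m \right)} = \left(m + m\right) \left(m - \left(-3 + 3 m\right)\right) = 2 m \left(3 - 2 m\right)$)
$1907 o{\left(5 \right)} = 1907 \cdot 2 \cdot 5 \left(3 - 10\right) = 1907 \cdot 2 \cdot 5 \left(-7\right) = 1907 \left(-70\right) = -133490$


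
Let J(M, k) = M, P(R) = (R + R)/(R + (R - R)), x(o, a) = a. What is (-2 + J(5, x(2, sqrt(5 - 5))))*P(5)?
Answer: 6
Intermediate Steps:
P(R) = 2 (P(R) = (2*R)/(R + 0) = (2*R)/R = 2)
(-2 + J(5, x(2, sqrt(5 - 5))))*P(5) = (-2 + 5)*2 = 3*2 = 6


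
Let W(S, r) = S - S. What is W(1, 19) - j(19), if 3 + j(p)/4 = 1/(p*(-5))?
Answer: 1144/95 ≈ 12.042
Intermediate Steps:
j(p) = -12 - 4/(5*p) (j(p) = -12 + 4/((p*(-5))) = -12 + 4/((-5*p)) = -12 + 4*(-1/(5*p)) = -12 - 4/(5*p))
W(S, r) = 0
W(1, 19) - j(19) = 0 - (-12 - 4/5/19) = 0 - (-12 - 4/5*1/19) = 0 - (-12 - 4/95) = 0 - 1*(-1144/95) = 0 + 1144/95 = 1144/95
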